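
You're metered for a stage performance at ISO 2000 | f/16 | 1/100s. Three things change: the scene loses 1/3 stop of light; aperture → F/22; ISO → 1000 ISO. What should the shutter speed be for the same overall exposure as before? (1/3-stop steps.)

Scene light: 1/3 stop darker.
Aperture: f/16 → f/18 → f/20 → f/22 — 1 stop narrower (darker).
ISO: 2000 → 1600 → 1250 → 1000 — 1 stop lower (darker).
Net so far: 2 1/3 stops darker. Shutter speed: 1/100 → 1/80 → 1/60 → 1/50 → 1/40 → 1/30 → 1/25 → 1/20.

1/20s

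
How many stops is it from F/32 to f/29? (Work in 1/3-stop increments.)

f/32 → f/29 — count the steps: 1 third-stops = 1/3 stop.

1/3 stop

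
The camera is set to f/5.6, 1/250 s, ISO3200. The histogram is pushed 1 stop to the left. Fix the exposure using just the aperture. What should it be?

Underexposed by 1 stop → need 1 stop brighter.
Aperture: f/5.6 → f/4.

f/4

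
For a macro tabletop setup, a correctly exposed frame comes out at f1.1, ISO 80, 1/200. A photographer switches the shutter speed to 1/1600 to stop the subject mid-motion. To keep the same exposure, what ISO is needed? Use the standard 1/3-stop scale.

Shutter speed: 1/200 → 1/250 → 1/320 → 1/400 → 1/500 → 1/640 → 1/800 → 1/1000 → 1/1250 → 1/1600 — 3 stops faster (darker).
Need 3 stops brighter from the ISO: 80 → 100 → 125 → 160 → 200 → 250 → 320 → 400 → 500 → 640.

ISO 640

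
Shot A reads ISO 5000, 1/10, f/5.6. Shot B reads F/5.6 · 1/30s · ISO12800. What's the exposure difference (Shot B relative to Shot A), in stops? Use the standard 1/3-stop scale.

Aperture: unchanged.
Shutter speed: 1/10 → 1/13 → 1/15 → 1/20 → 1/25 → 1/30 — 1 2/3 stops shorter (darker).
ISO: 5000 → 6400 → 8000 → 10000 → 12800 — 1 1/3 stops raised (brighter).
Net: −1 2/3 +1 1/3 = −1/3 stops.

1/3 stop darker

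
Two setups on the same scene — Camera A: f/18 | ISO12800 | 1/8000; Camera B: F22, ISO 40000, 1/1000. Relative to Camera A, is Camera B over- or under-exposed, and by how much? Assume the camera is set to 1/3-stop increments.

4 stops brighter

Aperture: f/18 → f/20 → f/22 — 2/3 stop stopped down (darker).
Shutter speed: 1/8000 → 1/6400 → 1/5000 → 1/4000 → 1/3200 → 1/2500 → 1/2000 → 1/1600 → 1/1250 → 1/1000 — 3 stops slower (brighter).
ISO: 12800 → 16000 → 20000 → 25600 → 32000 → 40000 — 1 2/3 stops higher (brighter).
Net: −2/3 +3 +1 2/3 = +4 stops.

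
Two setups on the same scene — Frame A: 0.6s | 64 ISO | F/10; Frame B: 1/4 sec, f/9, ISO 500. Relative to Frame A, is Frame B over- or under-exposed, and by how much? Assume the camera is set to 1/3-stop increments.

Aperture: f/10 → f/9 — 1/3 stop wider (brighter).
Shutter speed: 0.6 → 0.5 → 0.4 → 0.3 → 1/4 — 1 1/3 stops shorter (darker).
ISO: 64 → 80 → 100 → 125 → 160 → 200 → 250 → 320 → 400 → 500 — 3 stops raised (brighter).
Net: +1/3 −1 1/3 +3 = +2 stops.

2 stops brighter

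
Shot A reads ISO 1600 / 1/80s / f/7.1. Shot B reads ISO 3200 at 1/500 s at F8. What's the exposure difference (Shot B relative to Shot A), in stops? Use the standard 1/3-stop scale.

Aperture: f/7.1 → f/8 — 1/3 stop narrower (darker).
Shutter speed: 1/80 → 1/100 → 1/125 → 1/160 → 1/200 → 1/250 → 1/320 → 1/400 → 1/500 — 2 2/3 stops shorter (darker).
ISO: 1600 → 2000 → 2500 → 3200 — 1 stop higher (brighter).
Net: −1/3 −2 2/3 +1 = −2 stops.

2 stops darker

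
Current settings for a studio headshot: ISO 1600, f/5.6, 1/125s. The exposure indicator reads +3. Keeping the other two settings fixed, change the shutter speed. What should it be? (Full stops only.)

Overexposed by 3 stops → need 3 stops darker.
Shutter speed: 1/125 → 1/250 → 1/500 → 1/1000.

1/1000s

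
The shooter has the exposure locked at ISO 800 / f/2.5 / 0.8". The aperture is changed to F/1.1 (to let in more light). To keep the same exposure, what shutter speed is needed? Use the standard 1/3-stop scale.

1/6s

Aperture: f/2.5 → f/2.2 → f/2 → f/1.8 → f/1.6 → f/1.4 → f/1.2 → f/1.1 — 2 1/3 stops wider (brighter).
Need 2 1/3 stops darker from the shutter speed: 0.8 → 0.6 → 0.5 → 0.4 → 0.3 → 1/4 → 1/5 → 1/6.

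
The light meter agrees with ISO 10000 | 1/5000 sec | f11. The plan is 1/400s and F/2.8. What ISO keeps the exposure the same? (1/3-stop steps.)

Shutter speed: 1/5000 → 1/4000 → 1/3200 → 1/2500 → 1/2000 → 1/1600 → 1/1250 → 1/1000 → 1/800 → 1/640 → 1/500 → 1/400 — 3 2/3 stops slower (brighter).
Aperture: f/11 → f/10 → f/9 → f/8 → f/7.1 → f/6.3 → f/5.6 → f/5 → f/4.5 → f/4 → f/3.5 → f/3.2 → f/2.8 — 4 stops opened up (brighter).
Net change so far: 7 2/3 stops brighter. Offset with the ISO: 10000 → 8000 → 6400 → 5000 → 4000 → 3200 → 2500 → 2000 → 1600 → 1250 → 1000 → 800 → 640 → 500 → 400 → 320 → 250 → 200 → 160 → 125 → 100 → 80 → 64 → 50.

ISO 50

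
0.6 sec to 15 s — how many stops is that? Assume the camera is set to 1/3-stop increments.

0.6 → 0.8 → 1 → 1.3 → 1.6 → 2 → 2.5 → 3.2 → 4 → 5 → 6 → 8 → 10 → 13 → 15 — count the steps: 14 third-stops = 4 2/3 stops.

4 2/3 stops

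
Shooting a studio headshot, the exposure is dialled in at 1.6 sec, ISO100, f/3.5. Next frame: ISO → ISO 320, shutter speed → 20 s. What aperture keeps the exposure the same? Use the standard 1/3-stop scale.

ISO: 100 → 125 → 160 → 200 → 250 → 320 — 1 2/3 stops higher (brighter).
Shutter speed: 1.6 → 2 → 2.5 → 3.2 → 4 → 5 → 6 → 8 → 10 → 13 → 15 → 20 — 3 2/3 stops slower (brighter).
Net change so far: 5 1/3 stops brighter. Offset with the aperture: f/3.5 → f/4 → f/4.5 → f/5 → f/5.6 → f/6.3 → f/7.1 → f/8 → f/9 → f/10 → f/11 → f/13 → f/14 → f/16 → f/18 → f/20 → f/22.

f/22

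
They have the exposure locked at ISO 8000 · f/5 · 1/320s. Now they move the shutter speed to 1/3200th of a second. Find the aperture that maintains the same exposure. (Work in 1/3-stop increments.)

Shutter speed: 1/320 → 1/400 → 1/500 → 1/640 → 1/800 → 1/1000 → 1/1250 → 1/1600 → 1/2000 → 1/2500 → 1/3200 — 3 1/3 stops faster (darker).
Need 3 1/3 stops brighter from the aperture: f/5 → f/4.5 → f/4 → f/3.5 → f/3.2 → f/2.8 → f/2.5 → f/2.2 → f/2 → f/1.8 → f/1.6.

f/1.6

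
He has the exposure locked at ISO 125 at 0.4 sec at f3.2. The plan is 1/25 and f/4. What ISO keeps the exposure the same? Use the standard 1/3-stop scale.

Shutter speed: 0.4 → 0.3 → 1/4 → 1/5 → 1/6 → 1/8 → 1/10 → 1/13 → 1/15 → 1/20 → 1/25 — 3 1/3 stops faster (darker).
Aperture: f/3.2 → f/3.5 → f/4 — 2/3 stop smaller aperture (darker).
Net change so far: 4 stops darker. Offset with the ISO: 125 → 160 → 200 → 250 → 320 → 400 → 500 → 640 → 800 → 1000 → 1250 → 1600 → 2000.

ISO 2000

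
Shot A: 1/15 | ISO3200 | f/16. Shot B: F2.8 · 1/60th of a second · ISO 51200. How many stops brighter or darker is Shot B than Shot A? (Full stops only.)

7 stops brighter

Aperture: f/16 → f/11 → f/8 → f/5.6 → f/4 → f/2.8 — 5 stops larger aperture (brighter).
Shutter speed: 1/15 → 1/30 → 1/60 — 2 stops faster (darker).
ISO: 3200 → 6400 → 12800 → 25600 → 51200 — 4 stops higher (brighter).
Net: +5 −2 +4 = +7 stops.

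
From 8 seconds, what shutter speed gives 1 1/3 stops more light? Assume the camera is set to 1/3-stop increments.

20 s

Shutter speed: 8 → 10 → 13 → 15 → 20 — 1 1/3 stops longer (brighter).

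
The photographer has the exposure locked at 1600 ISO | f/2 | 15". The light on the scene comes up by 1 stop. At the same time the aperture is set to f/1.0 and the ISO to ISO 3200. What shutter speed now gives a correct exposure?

1 s

Scene light: 1 stop brighter.
Aperture: f/2 → f/1.4 → f/1.0 — 2 stops opened up (brighter).
ISO: 1600 → 3200 — 1 stop raised (brighter).
Net so far: 4 stops brighter. Shutter speed: 15 → 8 → 4 → 2 → 1.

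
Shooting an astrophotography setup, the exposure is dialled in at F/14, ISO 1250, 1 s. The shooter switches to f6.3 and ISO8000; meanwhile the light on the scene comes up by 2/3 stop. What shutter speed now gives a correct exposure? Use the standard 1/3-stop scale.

1/50s

Scene light: 2/3 stop brighter.
Aperture: f/14 → f/13 → f/11 → f/10 → f/9 → f/8 → f/7.1 → f/6.3 — 2 1/3 stops wider (brighter).
ISO: 1250 → 1600 → 2000 → 2500 → 3200 → 4000 → 5000 → 6400 → 8000 — 2 2/3 stops higher (brighter).
Net so far: 5 2/3 stops brighter. Shutter speed: 1 → 0.8 → 0.6 → 0.5 → 0.4 → 0.3 → 1/4 → 1/5 → 1/6 → 1/8 → 1/10 → 1/13 → 1/15 → 1/20 → 1/25 → 1/30 → 1/40 → 1/50.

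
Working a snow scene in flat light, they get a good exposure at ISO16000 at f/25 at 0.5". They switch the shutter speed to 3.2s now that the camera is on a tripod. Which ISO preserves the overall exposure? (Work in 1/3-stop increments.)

Shutter speed: 0.5 → 0.6 → 0.8 → 1 → 1.3 → 1.6 → 2 → 2.5 → 3.2 — 2 2/3 stops longer (brighter).
Need 2 2/3 stops darker from the ISO: 16000 → 12800 → 10000 → 8000 → 6400 → 5000 → 4000 → 3200 → 2500.

ISO 2500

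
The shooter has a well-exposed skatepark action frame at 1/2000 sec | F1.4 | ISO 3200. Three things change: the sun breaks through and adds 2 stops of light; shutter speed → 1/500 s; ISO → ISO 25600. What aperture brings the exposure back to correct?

Scene light: 2 stops brighter.
Shutter speed: 1/2000 → 1/1000 → 1/500 — 2 stops slower (brighter).
ISO: 3200 → 6400 → 12800 → 25600 — 3 stops raised (brighter).
Net so far: 7 stops brighter. Aperture: f/1.4 → f/2 → f/2.8 → f/4 → f/5.6 → f/8 → f/11 → f/16.

f/16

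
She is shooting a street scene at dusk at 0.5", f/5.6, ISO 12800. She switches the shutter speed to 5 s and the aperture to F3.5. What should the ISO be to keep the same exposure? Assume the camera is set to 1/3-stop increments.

Shutter speed: 0.5 → 0.6 → 0.8 → 1 → 1.3 → 1.6 → 2 → 2.5 → 3.2 → 4 → 5 — 3 1/3 stops longer (brighter).
Aperture: f/5.6 → f/5 → f/4.5 → f/4 → f/3.5 — 1 1/3 stops opened up (brighter).
Net change so far: 4 2/3 stops brighter. Offset with the ISO: 12800 → 10000 → 8000 → 6400 → 5000 → 4000 → 3200 → 2500 → 2000 → 1600 → 1250 → 1000 → 800 → 640 → 500.

ISO 500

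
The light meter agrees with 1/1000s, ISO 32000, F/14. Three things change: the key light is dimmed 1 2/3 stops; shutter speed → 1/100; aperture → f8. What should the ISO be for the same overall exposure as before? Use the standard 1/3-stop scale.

ISO 3200

Scene light: 1 2/3 stops darker.
Shutter speed: 1/1000 → 1/800 → 1/640 → 1/500 → 1/400 → 1/320 → 1/250 → 1/200 → 1/160 → 1/125 → 1/100 — 3 1/3 stops longer (brighter).
Aperture: f/14 → f/13 → f/11 → f/10 → f/9 → f/8 — 1 2/3 stops larger aperture (brighter).
Net so far: 3 1/3 stops brighter. ISO: 32000 → 25600 → 20000 → 16000 → 12800 → 10000 → 8000 → 6400 → 5000 → 4000 → 3200.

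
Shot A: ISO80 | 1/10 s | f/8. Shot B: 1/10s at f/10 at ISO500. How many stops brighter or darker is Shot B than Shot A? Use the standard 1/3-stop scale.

2 stops brighter

Aperture: f/8 → f/9 → f/10 — 2/3 stop smaller aperture (darker).
Shutter speed: unchanged.
ISO: 80 → 100 → 125 → 160 → 200 → 250 → 320 → 400 → 500 — 2 2/3 stops raised (brighter).
Net: −2/3 +2 2/3 = +2 stops.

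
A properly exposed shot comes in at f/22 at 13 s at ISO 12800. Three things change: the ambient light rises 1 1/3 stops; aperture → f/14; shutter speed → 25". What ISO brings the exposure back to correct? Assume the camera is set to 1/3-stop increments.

Scene light: 1 1/3 stops brighter.
Aperture: f/22 → f/20 → f/18 → f/16 → f/14 — 1 1/3 stops opened up (brighter).
Shutter speed: 13 → 15 → 20 → 25 — 1 stop longer (brighter).
Net so far: 3 2/3 stops brighter. ISO: 12800 → 10000 → 8000 → 6400 → 5000 → 4000 → 3200 → 2500 → 2000 → 1600 → 1250 → 1000.

ISO 1000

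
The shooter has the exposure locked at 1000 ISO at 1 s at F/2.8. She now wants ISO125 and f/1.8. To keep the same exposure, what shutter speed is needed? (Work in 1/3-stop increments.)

ISO: 1000 → 800 → 640 → 500 → 400 → 320 → 250 → 200 → 160 → 125 — 3 stops dropped (darker).
Aperture: f/2.8 → f/2.5 → f/2.2 → f/2 → f/1.8 — 1 1/3 stops opened up (brighter).
Net change so far: 1 2/3 stops darker. Offset with the shutter speed: 1 → 1.3 → 1.6 → 2 → 2.5 → 3.2.

3.2 s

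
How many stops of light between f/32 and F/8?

4 stops

f/32 → f/22 → f/16 → f/11 → f/8 — count the steps: 4 stops.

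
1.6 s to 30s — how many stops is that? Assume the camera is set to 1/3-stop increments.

4 1/3 stops

1.6 → 2 → 2.5 → 3.2 → 4 → 5 → 6 → 8 → 10 → 13 → 15 → 20 → 25 → 30 — count the steps: 13 third-stops = 4 1/3 stops.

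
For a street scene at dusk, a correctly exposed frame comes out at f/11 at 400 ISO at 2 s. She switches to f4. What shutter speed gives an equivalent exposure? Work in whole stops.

1/4s

Aperture: f/11 → f/8 → f/5.6 → f/4 — 3 stops wider (brighter).
Need 3 stops darker from the shutter speed: 2 → 1 → 1/2 → 1/4.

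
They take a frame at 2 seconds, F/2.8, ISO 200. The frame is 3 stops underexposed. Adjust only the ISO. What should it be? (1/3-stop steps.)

ISO 1600

Underexposed by 3 stops → need 3 stops brighter.
ISO: 200 → 250 → 320 → 400 → 500 → 640 → 800 → 1000 → 1250 → 1600.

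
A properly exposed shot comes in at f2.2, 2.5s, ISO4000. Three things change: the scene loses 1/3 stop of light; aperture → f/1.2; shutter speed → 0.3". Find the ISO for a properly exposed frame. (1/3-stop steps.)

Scene light: 1/3 stop darker.
Aperture: f/2.2 → f/2 → f/1.8 → f/1.6 → f/1.4 → f/1.2 — 1 2/3 stops opened up (brighter).
Shutter speed: 2.5 → 2 → 1.6 → 1.3 → 1 → 0.8 → 0.6 → 0.5 → 0.4 → 0.3 — 3 stops shorter (darker).
Net so far: 1 2/3 stops darker. ISO: 4000 → 5000 → 6400 → 8000 → 10000 → 12800.

ISO 12800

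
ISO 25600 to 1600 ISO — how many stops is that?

4 stops

25600 → 12800 → 6400 → 3200 → 1600 — count the steps: 4 stops.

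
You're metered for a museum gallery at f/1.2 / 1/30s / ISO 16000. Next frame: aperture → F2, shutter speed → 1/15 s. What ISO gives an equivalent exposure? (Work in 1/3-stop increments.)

Aperture: f/1.2 → f/1.4 → f/1.6 → f/1.8 → f/2 — 1 1/3 stops narrower (darker).
Shutter speed: 1/30 → 1/25 → 1/20 → 1/15 — 1 stop slower (brighter).
Net change so far: 1/3 stop darker. Offset with the ISO: 16000 → 20000.

ISO 20000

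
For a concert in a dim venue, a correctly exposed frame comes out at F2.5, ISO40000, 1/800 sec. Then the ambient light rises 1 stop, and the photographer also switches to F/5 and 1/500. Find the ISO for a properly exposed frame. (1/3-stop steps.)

ISO 51200

Scene light: 1 stop brighter.
Aperture: f/2.5 → f/2.8 → f/3.2 → f/3.5 → f/4 → f/4.5 → f/5 — 2 stops stopped down (darker).
Shutter speed: 1/800 → 1/640 → 1/500 — 2/3 stop longer (brighter).
Net so far: 1/3 stop darker. ISO: 40000 → 51200.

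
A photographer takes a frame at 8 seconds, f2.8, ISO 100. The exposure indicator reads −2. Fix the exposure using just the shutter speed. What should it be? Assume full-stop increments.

30 s

Underexposed by 2 stops → need 2 stops brighter.
Shutter speed: 8 → 15 → 30.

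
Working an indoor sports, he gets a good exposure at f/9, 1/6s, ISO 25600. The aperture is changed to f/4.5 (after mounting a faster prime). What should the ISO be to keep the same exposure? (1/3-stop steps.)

ISO 6400

Aperture: f/9 → f/8 → f/7.1 → f/6.3 → f/5.6 → f/5 → f/4.5 — 2 stops larger aperture (brighter).
Need 2 stops darker from the ISO: 25600 → 20000 → 16000 → 12800 → 10000 → 8000 → 6400.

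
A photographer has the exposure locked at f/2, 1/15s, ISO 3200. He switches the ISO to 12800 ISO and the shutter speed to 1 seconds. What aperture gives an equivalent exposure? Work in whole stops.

f/16

ISO: 3200 → 6400 → 12800 — 2 stops raised (brighter).
Shutter speed: 1/15 → 1/8 → 1/4 → 1/2 → 1 — 4 stops slower (brighter).
Net change so far: 6 stops brighter. Offset with the aperture: f/2 → f/2.8 → f/4 → f/5.6 → f/8 → f/11 → f/16.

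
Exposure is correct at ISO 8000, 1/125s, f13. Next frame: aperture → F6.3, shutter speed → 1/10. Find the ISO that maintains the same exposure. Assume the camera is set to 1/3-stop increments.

ISO 160

Aperture: f/13 → f/11 → f/10 → f/9 → f/8 → f/7.1 → f/6.3 — 2 stops wider (brighter).
Shutter speed: 1/125 → 1/100 → 1/80 → 1/60 → 1/50 → 1/40 → 1/30 → 1/25 → 1/20 → 1/15 → 1/13 → 1/10 — 3 2/3 stops slower (brighter).
Net change so far: 5 2/3 stops brighter. Offset with the ISO: 8000 → 6400 → 5000 → 4000 → 3200 → 2500 → 2000 → 1600 → 1250 → 1000 → 800 → 640 → 500 → 400 → 320 → 250 → 200 → 160.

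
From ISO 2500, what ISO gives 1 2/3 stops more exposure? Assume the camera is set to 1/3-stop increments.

ISO: 2500 → 3200 → 4000 → 5000 → 6400 → 8000 — 1 2/3 stops higher (brighter).

ISO 8000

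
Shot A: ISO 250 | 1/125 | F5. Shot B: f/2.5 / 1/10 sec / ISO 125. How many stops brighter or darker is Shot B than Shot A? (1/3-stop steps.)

4 2/3 stops brighter

Aperture: f/5 → f/4.5 → f/4 → f/3.5 → f/3.2 → f/2.8 → f/2.5 — 2 stops wider (brighter).
Shutter speed: 1/125 → 1/100 → 1/80 → 1/60 → 1/50 → 1/40 → 1/30 → 1/25 → 1/20 → 1/15 → 1/13 → 1/10 — 3 2/3 stops slower (brighter).
ISO: 250 → 200 → 160 → 125 — 1 stop dropped (darker).
Net: +2 +3 2/3 −1 = +4 2/3 stops.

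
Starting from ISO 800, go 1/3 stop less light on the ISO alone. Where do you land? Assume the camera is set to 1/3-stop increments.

ISO: 800 → 640 — 1/3 stop dropped (darker).

ISO 640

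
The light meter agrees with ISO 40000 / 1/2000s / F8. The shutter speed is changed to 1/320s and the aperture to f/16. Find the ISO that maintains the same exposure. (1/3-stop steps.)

ISO 25600

Shutter speed: 1/2000 → 1/1600 → 1/1250 → 1/1000 → 1/800 → 1/640 → 1/500 → 1/400 → 1/320 — 2 2/3 stops slower (brighter).
Aperture: f/8 → f/9 → f/10 → f/11 → f/13 → f/14 → f/16 — 2 stops narrower (darker).
Net change so far: 2/3 stop brighter. Offset with the ISO: 40000 → 32000 → 25600.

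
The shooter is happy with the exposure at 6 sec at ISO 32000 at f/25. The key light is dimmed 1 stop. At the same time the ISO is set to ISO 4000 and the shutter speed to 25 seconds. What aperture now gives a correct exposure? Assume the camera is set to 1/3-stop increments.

f/13

Scene light: 1 stop darker.
ISO: 32000 → 25600 → 20000 → 16000 → 12800 → 10000 → 8000 → 6400 → 5000 → 4000 — 3 stops lower (darker).
Shutter speed: 6 → 8 → 10 → 13 → 15 → 20 → 25 — 2 stops longer (brighter).
Net so far: 2 stops darker. Aperture: f/25 → f/22 → f/20 → f/18 → f/16 → f/14 → f/13.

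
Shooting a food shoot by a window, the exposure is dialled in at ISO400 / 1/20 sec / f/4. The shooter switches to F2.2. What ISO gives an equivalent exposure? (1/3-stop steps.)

Aperture: f/4 → f/3.5 → f/3.2 → f/2.8 → f/2.5 → f/2.2 — 1 2/3 stops opened up (brighter).
Need 1 2/3 stops darker from the ISO: 400 → 320 → 250 → 200 → 160 → 125.

ISO 125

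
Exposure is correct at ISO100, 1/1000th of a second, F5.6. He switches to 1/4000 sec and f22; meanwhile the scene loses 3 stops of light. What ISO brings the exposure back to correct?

Scene light: 3 stops darker.
Shutter speed: 1/1000 → 1/2000 → 1/4000 — 2 stops faster (darker).
Aperture: f/5.6 → f/8 → f/11 → f/16 → f/22 — 4 stops stopped down (darker).
Net so far: 9 stops darker. ISO: 100 → 200 → 400 → 800 → 1600 → 3200 → 6400 → 12800 → 25600 → 51200.

ISO 51200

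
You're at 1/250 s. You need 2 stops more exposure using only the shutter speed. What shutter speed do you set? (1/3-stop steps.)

Shutter speed: 1/250 → 1/200 → 1/160 → 1/125 → 1/100 → 1/80 → 1/60 — 2 stops longer (brighter).

1/60s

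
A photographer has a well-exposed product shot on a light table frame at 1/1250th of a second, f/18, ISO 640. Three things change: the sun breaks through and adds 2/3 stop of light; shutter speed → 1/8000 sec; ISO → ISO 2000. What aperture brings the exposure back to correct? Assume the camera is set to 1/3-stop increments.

f/16

Scene light: 2/3 stop brighter.
Shutter speed: 1/1250 → 1/1600 → 1/2000 → 1/2500 → 1/3200 → 1/4000 → 1/5000 → 1/6400 → 1/8000 — 2 2/3 stops faster (darker).
ISO: 640 → 800 → 1000 → 1250 → 1600 → 2000 — 1 2/3 stops raised (brighter).
Net so far: 1/3 stop darker. Aperture: f/18 → f/16.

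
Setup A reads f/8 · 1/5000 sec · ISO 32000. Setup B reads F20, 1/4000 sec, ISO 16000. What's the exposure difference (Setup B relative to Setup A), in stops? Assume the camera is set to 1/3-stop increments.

3 1/3 stops darker

Aperture: f/8 → f/9 → f/10 → f/11 → f/13 → f/14 → f/16 → f/18 → f/20 — 2 2/3 stops stopped down (darker).
Shutter speed: 1/5000 → 1/4000 — 1/3 stop longer (brighter).
ISO: 32000 → 25600 → 20000 → 16000 — 1 stop dropped (darker).
Net: −2 2/3 +1/3 −1 = −3 1/3 stops.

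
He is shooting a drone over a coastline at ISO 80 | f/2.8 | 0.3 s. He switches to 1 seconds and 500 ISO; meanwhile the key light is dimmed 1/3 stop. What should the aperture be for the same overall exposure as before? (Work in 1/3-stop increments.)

Scene light: 1/3 stop darker.
Shutter speed: 0.3 → 0.4 → 0.5 → 0.6 → 0.8 → 1 — 1 2/3 stops longer (brighter).
ISO: 80 → 100 → 125 → 160 → 200 → 250 → 320 → 400 → 500 — 2 2/3 stops higher (brighter).
Net so far: 4 stops brighter. Aperture: f/2.8 → f/3.2 → f/3.5 → f/4 → f/4.5 → f/5 → f/5.6 → f/6.3 → f/7.1 → f/8 → f/9 → f/10 → f/11.

f/11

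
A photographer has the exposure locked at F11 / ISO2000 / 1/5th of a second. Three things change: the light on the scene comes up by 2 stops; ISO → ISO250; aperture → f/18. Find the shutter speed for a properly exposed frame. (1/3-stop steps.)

1 s

Scene light: 2 stops brighter.
ISO: 2000 → 1600 → 1250 → 1000 → 800 → 640 → 500 → 400 → 320 → 250 — 3 stops dropped (darker).
Aperture: f/11 → f/13 → f/14 → f/16 → f/18 — 1 1/3 stops stopped down (darker).
Net so far: 2 1/3 stops darker. Shutter speed: 1/5 → 1/4 → 0.3 → 0.4 → 0.5 → 0.6 → 0.8 → 1.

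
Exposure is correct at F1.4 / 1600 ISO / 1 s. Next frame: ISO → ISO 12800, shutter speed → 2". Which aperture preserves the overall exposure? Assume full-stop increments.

f/5.6

ISO: 1600 → 3200 → 6400 → 12800 — 3 stops raised (brighter).
Shutter speed: 1 → 2 — 1 stop longer (brighter).
Net change so far: 4 stops brighter. Offset with the aperture: f/1.4 → f/2 → f/2.8 → f/4 → f/5.6.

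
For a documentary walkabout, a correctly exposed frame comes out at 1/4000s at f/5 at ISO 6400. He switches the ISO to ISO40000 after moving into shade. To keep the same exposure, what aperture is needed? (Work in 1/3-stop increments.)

f/13

ISO: 6400 → 8000 → 10000 → 12800 → 16000 → 20000 → 25600 → 32000 → 40000 — 2 2/3 stops higher (brighter).
Need 2 2/3 stops darker from the aperture: f/5 → f/5.6 → f/6.3 → f/7.1 → f/8 → f/9 → f/10 → f/11 → f/13.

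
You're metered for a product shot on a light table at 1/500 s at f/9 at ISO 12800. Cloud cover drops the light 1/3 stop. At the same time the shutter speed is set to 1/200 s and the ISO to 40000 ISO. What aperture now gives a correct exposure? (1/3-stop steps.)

f/22

Scene light: 1/3 stop darker.
Shutter speed: 1/500 → 1/400 → 1/320 → 1/250 → 1/200 — 1 1/3 stops longer (brighter).
ISO: 12800 → 16000 → 20000 → 25600 → 32000 → 40000 — 1 2/3 stops higher (brighter).
Net so far: 2 2/3 stops brighter. Aperture: f/9 → f/10 → f/11 → f/13 → f/14 → f/16 → f/18 → f/20 → f/22.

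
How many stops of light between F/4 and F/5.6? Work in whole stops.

1 stop

f/4 → f/5.6 — count the steps: 1 stop.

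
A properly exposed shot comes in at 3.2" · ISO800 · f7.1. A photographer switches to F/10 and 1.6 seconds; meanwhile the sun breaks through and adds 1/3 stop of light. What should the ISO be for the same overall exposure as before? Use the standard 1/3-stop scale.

Scene light: 1/3 stop brighter.
Aperture: f/7.1 → f/8 → f/9 → f/10 — 1 stop smaller aperture (darker).
Shutter speed: 3.2 → 2.5 → 2 → 1.6 — 1 stop faster (darker).
Net so far: 1 2/3 stops darker. ISO: 800 → 1000 → 1250 → 1600 → 2000 → 2500.

ISO 2500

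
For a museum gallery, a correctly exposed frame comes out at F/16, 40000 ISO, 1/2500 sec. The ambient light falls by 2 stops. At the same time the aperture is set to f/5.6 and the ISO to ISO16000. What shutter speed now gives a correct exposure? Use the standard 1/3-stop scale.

1/2000s

Scene light: 2 stops darker.
Aperture: f/16 → f/14 → f/13 → f/11 → f/10 → f/9 → f/8 → f/7.1 → f/6.3 → f/5.6 — 3 stops wider (brighter).
ISO: 40000 → 32000 → 25600 → 20000 → 16000 — 1 1/3 stops lower (darker).
Net so far: 1/3 stop darker. Shutter speed: 1/2500 → 1/2000.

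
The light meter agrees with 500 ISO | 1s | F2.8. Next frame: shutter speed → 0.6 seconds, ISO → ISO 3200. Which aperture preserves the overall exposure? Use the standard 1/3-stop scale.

f/5.6

Shutter speed: 1 → 0.8 → 0.6 — 2/3 stop faster (darker).
ISO: 500 → 640 → 800 → 1000 → 1250 → 1600 → 2000 → 2500 → 3200 — 2 2/3 stops higher (brighter).
Net change so far: 2 stops brighter. Offset with the aperture: f/2.8 → f/3.2 → f/3.5 → f/4 → f/4.5 → f/5 → f/5.6.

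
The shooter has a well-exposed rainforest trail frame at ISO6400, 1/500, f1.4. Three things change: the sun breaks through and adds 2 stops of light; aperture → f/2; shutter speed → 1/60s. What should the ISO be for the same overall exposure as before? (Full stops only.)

Scene light: 2 stops brighter.
Aperture: f/1.4 → f/2 — 1 stop narrower (darker).
Shutter speed: 1/500 → 1/250 → 1/125 → 1/60 — 3 stops slower (brighter).
Net so far: 4 stops brighter. ISO: 6400 → 3200 → 1600 → 800 → 400.

ISO 400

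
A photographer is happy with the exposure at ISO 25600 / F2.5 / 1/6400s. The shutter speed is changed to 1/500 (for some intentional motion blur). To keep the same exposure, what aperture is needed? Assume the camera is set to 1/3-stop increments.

Shutter speed: 1/6400 → 1/5000 → 1/4000 → 1/3200 → 1/2500 → 1/2000 → 1/1600 → 1/1250 → 1/1000 → 1/800 → 1/640 → 1/500 — 3 2/3 stops slower (brighter).
Need 3 2/3 stops darker from the aperture: f/2.5 → f/2.8 → f/3.2 → f/3.5 → f/4 → f/4.5 → f/5 → f/5.6 → f/6.3 → f/7.1 → f/8 → f/9.

f/9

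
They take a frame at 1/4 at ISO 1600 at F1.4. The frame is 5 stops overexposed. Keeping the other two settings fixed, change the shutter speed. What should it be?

1/125s

Overexposed by 5 stops → need 5 stops darker.
Shutter speed: 1/4 → 1/8 → 1/15 → 1/30 → 1/60 → 1/125.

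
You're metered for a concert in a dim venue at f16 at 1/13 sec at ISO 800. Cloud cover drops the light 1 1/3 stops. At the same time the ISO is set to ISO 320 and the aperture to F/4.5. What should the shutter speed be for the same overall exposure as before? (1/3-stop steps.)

Scene light: 1 1/3 stops darker.
ISO: 800 → 640 → 500 → 400 → 320 — 1 1/3 stops dropped (darker).
Aperture: f/16 → f/14 → f/13 → f/11 → f/10 → f/9 → f/8 → f/7.1 → f/6.3 → f/5.6 → f/5 → f/4.5 — 3 2/3 stops opened up (brighter).
Net so far: 1 stop brighter. Shutter speed: 1/13 → 1/15 → 1/20 → 1/25.

1/25s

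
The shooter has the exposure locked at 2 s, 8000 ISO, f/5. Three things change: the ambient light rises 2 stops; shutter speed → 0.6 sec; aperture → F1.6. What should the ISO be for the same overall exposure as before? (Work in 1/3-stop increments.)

ISO 640

Scene light: 2 stops brighter.
Shutter speed: 2 → 1.6 → 1.3 → 1 → 0.8 → 0.6 — 1 2/3 stops shorter (darker).
Aperture: f/5 → f/4.5 → f/4 → f/3.5 → f/3.2 → f/2.8 → f/2.5 → f/2.2 → f/2 → f/1.8 → f/1.6 — 3 1/3 stops wider (brighter).
Net so far: 3 2/3 stops brighter. ISO: 8000 → 6400 → 5000 → 4000 → 3200 → 2500 → 2000 → 1600 → 1250 → 1000 → 800 → 640.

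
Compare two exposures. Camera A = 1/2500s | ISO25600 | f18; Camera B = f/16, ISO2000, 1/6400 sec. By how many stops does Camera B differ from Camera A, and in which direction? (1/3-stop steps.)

4 2/3 stops darker

Aperture: f/18 → f/16 — 1/3 stop wider (brighter).
Shutter speed: 1/2500 → 1/3200 → 1/4000 → 1/5000 → 1/6400 — 1 1/3 stops shorter (darker).
ISO: 25600 → 20000 → 16000 → 12800 → 10000 → 8000 → 6400 → 5000 → 4000 → 3200 → 2500 → 2000 — 3 2/3 stops lower (darker).
Net: +1/3 −1 1/3 −3 2/3 = −4 2/3 stops.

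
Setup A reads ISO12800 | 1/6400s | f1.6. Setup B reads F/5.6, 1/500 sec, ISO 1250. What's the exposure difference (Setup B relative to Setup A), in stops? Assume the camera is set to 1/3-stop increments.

3 1/3 stops darker

Aperture: f/1.6 → f/1.8 → f/2 → f/2.2 → f/2.5 → f/2.8 → f/3.2 → f/3.5 → f/4 → f/4.5 → f/5 → f/5.6 — 3 2/3 stops smaller aperture (darker).
Shutter speed: 1/6400 → 1/5000 → 1/4000 → 1/3200 → 1/2500 → 1/2000 → 1/1600 → 1/1250 → 1/1000 → 1/800 → 1/640 → 1/500 — 3 2/3 stops slower (brighter).
ISO: 12800 → 10000 → 8000 → 6400 → 5000 → 4000 → 3200 → 2500 → 2000 → 1600 → 1250 — 3 1/3 stops dropped (darker).
Net: −3 2/3 +3 2/3 −3 1/3 = −3 1/3 stops.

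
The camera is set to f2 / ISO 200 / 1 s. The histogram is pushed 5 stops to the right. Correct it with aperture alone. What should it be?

Overexposed by 5 stops → need 5 stops darker.
Aperture: f/2 → f/2.8 → f/4 → f/5.6 → f/8 → f/11.

f/11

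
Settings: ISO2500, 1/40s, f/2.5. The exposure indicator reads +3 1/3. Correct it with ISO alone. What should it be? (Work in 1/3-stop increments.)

Overexposed by 3 1/3 stops → need 3 1/3 stops darker.
ISO: 2500 → 2000 → 1600 → 1250 → 1000 → 800 → 640 → 500 → 400 → 320 → 250.

ISO 250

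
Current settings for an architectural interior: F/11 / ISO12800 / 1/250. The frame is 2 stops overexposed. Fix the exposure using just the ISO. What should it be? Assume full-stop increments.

ISO 3200

Overexposed by 2 stops → need 2 stops darker.
ISO: 12800 → 6400 → 3200.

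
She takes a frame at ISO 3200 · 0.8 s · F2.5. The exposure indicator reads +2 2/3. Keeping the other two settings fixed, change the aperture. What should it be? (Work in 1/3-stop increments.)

Overexposed by 2 2/3 stops → need 2 2/3 stops darker.
Aperture: f/2.5 → f/2.8 → f/3.2 → f/3.5 → f/4 → f/4.5 → f/5 → f/5.6 → f/6.3.

f/6.3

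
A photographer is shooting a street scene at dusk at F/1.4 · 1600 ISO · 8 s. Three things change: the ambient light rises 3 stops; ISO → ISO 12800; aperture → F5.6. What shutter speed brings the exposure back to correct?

2 s

Scene light: 3 stops brighter.
ISO: 1600 → 3200 → 6400 → 12800 — 3 stops higher (brighter).
Aperture: f/1.4 → f/2 → f/2.8 → f/4 → f/5.6 — 4 stops smaller aperture (darker).
Net so far: 2 stops brighter. Shutter speed: 8 → 4 → 2.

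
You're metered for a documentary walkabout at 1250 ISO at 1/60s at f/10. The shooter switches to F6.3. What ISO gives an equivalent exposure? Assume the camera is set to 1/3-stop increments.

Aperture: f/10 → f/9 → f/8 → f/7.1 → f/6.3 — 1 1/3 stops wider (brighter).
Need 1 1/3 stops darker from the ISO: 1250 → 1000 → 800 → 640 → 500.

ISO 500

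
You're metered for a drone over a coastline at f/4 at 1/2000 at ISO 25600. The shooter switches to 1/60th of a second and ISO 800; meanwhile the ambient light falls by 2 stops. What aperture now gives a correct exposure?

f/2

Scene light: 2 stops darker.
Shutter speed: 1/2000 → 1/1000 → 1/500 → 1/250 → 1/125 → 1/60 — 5 stops slower (brighter).
ISO: 25600 → 12800 → 6400 → 3200 → 1600 → 800 — 5 stops dropped (darker).
Net so far: 2 stops darker. Aperture: f/4 → f/2.8 → f/2.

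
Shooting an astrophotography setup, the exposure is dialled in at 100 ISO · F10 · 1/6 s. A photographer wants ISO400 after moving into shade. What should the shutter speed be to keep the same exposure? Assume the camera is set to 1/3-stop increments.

ISO: 100 → 125 → 160 → 200 → 250 → 320 → 400 — 2 stops raised (brighter).
Need 2 stops darker from the shutter speed: 1/6 → 1/8 → 1/10 → 1/13 → 1/15 → 1/20 → 1/25.

1/25s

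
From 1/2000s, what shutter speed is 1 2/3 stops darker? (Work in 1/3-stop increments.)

Shutter speed: 1/2000 → 1/2500 → 1/3200 → 1/4000 → 1/5000 → 1/6400 — 1 2/3 stops shorter (darker).

1/6400s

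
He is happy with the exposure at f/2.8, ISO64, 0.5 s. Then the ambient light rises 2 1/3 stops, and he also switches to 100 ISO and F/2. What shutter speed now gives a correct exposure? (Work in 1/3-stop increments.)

Scene light: 2 1/3 stops brighter.
ISO: 64 → 80 → 100 — 2/3 stop raised (brighter).
Aperture: f/2.8 → f/2.5 → f/2.2 → f/2 — 1 stop wider (brighter).
Net so far: 4 stops brighter. Shutter speed: 0.5 → 0.4 → 0.3 → 1/4 → 1/5 → 1/6 → 1/8 → 1/10 → 1/13 → 1/15 → 1/20 → 1/25 → 1/30.

1/30s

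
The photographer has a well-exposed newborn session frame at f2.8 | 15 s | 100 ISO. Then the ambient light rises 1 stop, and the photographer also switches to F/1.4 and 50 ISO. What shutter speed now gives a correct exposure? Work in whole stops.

Scene light: 1 stop brighter.
Aperture: f/2.8 → f/2 → f/1.4 — 2 stops wider (brighter).
ISO: 100 → 50 — 1 stop lower (darker).
Net so far: 2 stops brighter. Shutter speed: 15 → 8 → 4.

4 s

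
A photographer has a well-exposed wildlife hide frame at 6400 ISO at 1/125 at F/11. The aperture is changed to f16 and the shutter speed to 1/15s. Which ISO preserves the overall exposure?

ISO 1600

Aperture: f/11 → f/16 — 1 stop stopped down (darker).
Shutter speed: 1/125 → 1/60 → 1/30 → 1/15 — 3 stops longer (brighter).
Net change so far: 2 stops brighter. Offset with the ISO: 6400 → 3200 → 1600.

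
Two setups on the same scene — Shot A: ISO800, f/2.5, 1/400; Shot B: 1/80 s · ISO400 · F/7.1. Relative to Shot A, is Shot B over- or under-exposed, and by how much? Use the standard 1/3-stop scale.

Aperture: f/2.5 → f/2.8 → f/3.2 → f/3.5 → f/4 → f/4.5 → f/5 → f/5.6 → f/6.3 → f/7.1 — 3 stops narrower (darker).
Shutter speed: 1/400 → 1/320 → 1/250 → 1/200 → 1/160 → 1/125 → 1/100 → 1/80 — 2 1/3 stops longer (brighter).
ISO: 800 → 640 → 500 → 400 — 1 stop lower (darker).
Net: −3 +2 1/3 −1 = −1 2/3 stops.

1 2/3 stops darker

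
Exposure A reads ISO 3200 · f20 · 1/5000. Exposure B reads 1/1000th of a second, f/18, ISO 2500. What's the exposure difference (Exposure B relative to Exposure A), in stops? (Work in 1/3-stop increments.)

Aperture: f/20 → f/18 — 1/3 stop larger aperture (brighter).
Shutter speed: 1/5000 → 1/4000 → 1/3200 → 1/2500 → 1/2000 → 1/1600 → 1/1250 → 1/1000 — 2 1/3 stops slower (brighter).
ISO: 3200 → 2500 — 1/3 stop lower (darker).
Net: +1/3 +2 1/3 −1/3 = +2 1/3 stops.

2 1/3 stops brighter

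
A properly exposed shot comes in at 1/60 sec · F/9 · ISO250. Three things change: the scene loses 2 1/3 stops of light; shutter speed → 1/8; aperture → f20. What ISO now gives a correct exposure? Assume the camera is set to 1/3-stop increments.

ISO 800

Scene light: 2 1/3 stops darker.
Shutter speed: 1/60 → 1/50 → 1/40 → 1/30 → 1/25 → 1/20 → 1/15 → 1/13 → 1/10 → 1/8 — 3 stops slower (brighter).
Aperture: f/9 → f/10 → f/11 → f/13 → f/14 → f/16 → f/18 → f/20 — 2 1/3 stops smaller aperture (darker).
Net so far: 1 2/3 stops darker. ISO: 250 → 320 → 400 → 500 → 640 → 800.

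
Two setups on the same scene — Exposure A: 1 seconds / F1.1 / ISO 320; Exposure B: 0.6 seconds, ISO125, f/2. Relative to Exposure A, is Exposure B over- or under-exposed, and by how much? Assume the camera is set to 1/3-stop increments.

3 2/3 stops darker

Aperture: f/1.1 → f/1.2 → f/1.4 → f/1.6 → f/1.8 → f/2 — 1 2/3 stops smaller aperture (darker).
Shutter speed: 1 → 0.8 → 0.6 — 2/3 stop faster (darker).
ISO: 320 → 250 → 200 → 160 → 125 — 1 1/3 stops dropped (darker).
Net: −1 2/3 −2/3 −1 1/3 = −3 2/3 stops.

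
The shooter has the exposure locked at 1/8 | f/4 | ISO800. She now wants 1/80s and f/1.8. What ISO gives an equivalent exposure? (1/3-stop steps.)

ISO 1600

Shutter speed: 1/8 → 1/10 → 1/13 → 1/15 → 1/20 → 1/25 → 1/30 → 1/40 → 1/50 → 1/60 → 1/80 — 3 1/3 stops shorter (darker).
Aperture: f/4 → f/3.5 → f/3.2 → f/2.8 → f/2.5 → f/2.2 → f/2 → f/1.8 — 2 1/3 stops opened up (brighter).
Net change so far: 1 stop darker. Offset with the ISO: 800 → 1000 → 1250 → 1600.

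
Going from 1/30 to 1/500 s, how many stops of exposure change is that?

4 stops

1/30 → 1/60 → 1/125 → 1/250 → 1/500 — count the steps: 4 stops.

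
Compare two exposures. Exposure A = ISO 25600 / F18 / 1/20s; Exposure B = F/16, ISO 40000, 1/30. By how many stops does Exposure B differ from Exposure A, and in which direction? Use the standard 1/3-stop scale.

Aperture: f/18 → f/16 — 1/3 stop larger aperture (brighter).
Shutter speed: 1/20 → 1/25 → 1/30 — 2/3 stop faster (darker).
ISO: 25600 → 32000 → 40000 — 2/3 stop higher (brighter).
Net: +1/3 −2/3 +2/3 = +1/3 stops.

1/3 stop brighter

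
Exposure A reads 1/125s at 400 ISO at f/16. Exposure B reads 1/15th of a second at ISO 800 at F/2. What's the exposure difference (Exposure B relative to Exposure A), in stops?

10 stops brighter

Aperture: f/16 → f/11 → f/8 → f/5.6 → f/4 → f/2.8 → f/2 — 6 stops opened up (brighter).
Shutter speed: 1/125 → 1/60 → 1/30 → 1/15 — 3 stops slower (brighter).
ISO: 400 → 800 — 1 stop higher (brighter).
Net: +6 +3 +1 = +10 stops.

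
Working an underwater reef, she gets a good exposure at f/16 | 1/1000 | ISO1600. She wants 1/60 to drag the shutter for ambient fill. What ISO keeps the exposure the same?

ISO 100

Shutter speed: 1/1000 → 1/500 → 1/250 → 1/125 → 1/60 — 4 stops longer (brighter).
Need 4 stops darker from the ISO: 1600 → 800 → 400 → 200 → 100.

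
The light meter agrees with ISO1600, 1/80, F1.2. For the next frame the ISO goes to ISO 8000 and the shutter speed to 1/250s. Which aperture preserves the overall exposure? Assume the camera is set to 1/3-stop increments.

ISO: 1600 → 2000 → 2500 → 3200 → 4000 → 5000 → 6400 → 8000 — 2 1/3 stops raised (brighter).
Shutter speed: 1/80 → 1/100 → 1/125 → 1/160 → 1/200 → 1/250 — 1 2/3 stops faster (darker).
Net change so far: 2/3 stop brighter. Offset with the aperture: f/1.2 → f/1.4 → f/1.6.

f/1.6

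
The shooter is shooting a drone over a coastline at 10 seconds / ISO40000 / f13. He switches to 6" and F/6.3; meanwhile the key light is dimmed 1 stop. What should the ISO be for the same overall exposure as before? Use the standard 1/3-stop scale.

Scene light: 1 stop darker.
Shutter speed: 10 → 8 → 6 — 2/3 stop faster (darker).
Aperture: f/13 → f/11 → f/10 → f/9 → f/8 → f/7.1 → f/6.3 — 2 stops opened up (brighter).
Net so far: 1/3 stop brighter. ISO: 40000 → 32000.

ISO 32000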